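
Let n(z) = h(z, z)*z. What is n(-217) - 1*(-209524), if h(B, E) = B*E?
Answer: -10008789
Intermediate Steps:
n(z) = z³ (n(z) = (z*z)*z = z²*z = z³)
n(-217) - 1*(-209524) = (-217)³ - 1*(-209524) = -10218313 + 209524 = -10008789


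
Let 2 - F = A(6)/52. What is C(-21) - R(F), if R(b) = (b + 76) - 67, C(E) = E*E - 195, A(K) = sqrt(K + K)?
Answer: 235 + sqrt(3)/26 ≈ 235.07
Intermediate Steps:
A(K) = sqrt(2)*sqrt(K) (A(K) = sqrt(2*K) = sqrt(2)*sqrt(K))
C(E) = -195 + E**2 (C(E) = E**2 - 195 = -195 + E**2)
F = 2 - sqrt(3)/26 (F = 2 - sqrt(2)*sqrt(6)/52 = 2 - 2*sqrt(3)/52 = 2 - sqrt(3)/26 ≈ 1.9334)
R(b) = 9 + b (R(b) = (76 + b) - 67 = 9 + b)
C(-21) - R(F) = (-195 + (-21)**2) - (9 + (2 - sqrt(3)/26)) = (-195 + 441) - (11 - sqrt(3)/26) = 246 + (-11 + sqrt(3)/26) = 235 + sqrt(3)/26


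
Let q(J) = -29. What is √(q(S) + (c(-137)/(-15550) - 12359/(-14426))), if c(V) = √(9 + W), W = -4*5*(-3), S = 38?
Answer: √(-14162091619756750 - 32361023518*√69)/22432430 ≈ 5.3051*I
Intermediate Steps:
W = 60 (W = -20*(-3) = 60)
c(V) = √69 (c(V) = √(9 + 60) = √69)
√(q(S) + (c(-137)/(-15550) - 12359/(-14426))) = √(-29 + (√69/(-15550) - 12359/(-14426))) = √(-29 + (√69*(-1/15550) - 12359*(-1/14426))) = √(-29 + (-√69/15550 + 12359/14426)) = √(-29 + (12359/14426 - √69/15550)) = √(-405995/14426 - √69/15550)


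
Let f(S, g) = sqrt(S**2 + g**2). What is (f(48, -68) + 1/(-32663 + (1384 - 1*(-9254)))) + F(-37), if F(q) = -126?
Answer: -2775151/22025 + 4*sqrt(433) ≈ -42.765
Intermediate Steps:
(f(48, -68) + 1/(-32663 + (1384 - 1*(-9254)))) + F(-37) = (sqrt(48**2 + (-68)**2) + 1/(-32663 + (1384 - 1*(-9254)))) - 126 = (sqrt(2304 + 4624) + 1/(-32663 + (1384 + 9254))) - 126 = (sqrt(6928) + 1/(-32663 + 10638)) - 126 = (4*sqrt(433) + 1/(-22025)) - 126 = (4*sqrt(433) - 1/22025) - 126 = (-1/22025 + 4*sqrt(433)) - 126 = -2775151/22025 + 4*sqrt(433)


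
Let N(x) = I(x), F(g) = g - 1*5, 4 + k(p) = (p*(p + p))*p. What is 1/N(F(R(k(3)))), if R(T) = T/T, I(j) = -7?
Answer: -⅐ ≈ -0.14286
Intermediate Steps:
k(p) = -4 + 2*p³ (k(p) = -4 + (p*(p + p))*p = -4 + (p*(2*p))*p = -4 + (2*p²)*p = -4 + 2*p³)
R(T) = 1
F(g) = -5 + g (F(g) = g - 5 = -5 + g)
N(x) = -7
1/N(F(R(k(3)))) = 1/(-7) = -⅐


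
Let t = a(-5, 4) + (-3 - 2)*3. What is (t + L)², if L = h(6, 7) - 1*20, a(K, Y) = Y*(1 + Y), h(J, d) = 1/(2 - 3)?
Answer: 256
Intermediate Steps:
h(J, d) = -1 (h(J, d) = 1/(-1) = -1)
L = -21 (L = -1 - 1*20 = -1 - 20 = -21)
t = 5 (t = 4*(1 + 4) + (-3 - 2)*3 = 4*5 - 5*3 = 20 - 15 = 5)
(t + L)² = (5 - 21)² = (-16)² = 256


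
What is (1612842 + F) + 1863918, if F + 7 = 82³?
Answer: 4028121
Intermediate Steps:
F = 551361 (F = -7 + 82³ = -7 + 551368 = 551361)
(1612842 + F) + 1863918 = (1612842 + 551361) + 1863918 = 2164203 + 1863918 = 4028121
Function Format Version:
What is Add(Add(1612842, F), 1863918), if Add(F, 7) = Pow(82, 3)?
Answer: 4028121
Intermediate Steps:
F = 551361 (F = Add(-7, Pow(82, 3)) = Add(-7, 551368) = 551361)
Add(Add(1612842, F), 1863918) = Add(Add(1612842, 551361), 1863918) = Add(2164203, 1863918) = 4028121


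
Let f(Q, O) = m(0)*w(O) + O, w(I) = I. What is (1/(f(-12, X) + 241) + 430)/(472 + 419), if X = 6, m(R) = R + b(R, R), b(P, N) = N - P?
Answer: 106211/220077 ≈ 0.48261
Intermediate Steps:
m(R) = R (m(R) = R + (R - R) = R + 0 = R)
f(Q, O) = O (f(Q, O) = 0*O + O = 0 + O = O)
(1/(f(-12, X) + 241) + 430)/(472 + 419) = (1/(6 + 241) + 430)/(472 + 419) = (1/247 + 430)/891 = (1/247 + 430)*(1/891) = (106211/247)*(1/891) = 106211/220077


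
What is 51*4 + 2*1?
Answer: 206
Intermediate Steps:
51*4 + 2*1 = 204 + 2 = 206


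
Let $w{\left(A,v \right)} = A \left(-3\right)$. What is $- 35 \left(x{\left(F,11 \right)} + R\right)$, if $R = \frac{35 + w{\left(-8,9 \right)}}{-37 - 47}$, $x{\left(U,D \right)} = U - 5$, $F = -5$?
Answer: $\frac{4495}{12} \approx 374.58$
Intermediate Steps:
$x{\left(U,D \right)} = -5 + U$ ($x{\left(U,D \right)} = U - 5 = -5 + U$)
$w{\left(A,v \right)} = - 3 A$
$R = - \frac{59}{84}$ ($R = \frac{35 - -24}{-37 - 47} = \frac{35 + 24}{-84} = 59 \left(- \frac{1}{84}\right) = - \frac{59}{84} \approx -0.70238$)
$- 35 \left(x{\left(F,11 \right)} + R\right) = - 35 \left(\left(-5 - 5\right) - \frac{59}{84}\right) = - 35 \left(-10 - \frac{59}{84}\right) = \left(-35\right) \left(- \frac{899}{84}\right) = \frac{4495}{12}$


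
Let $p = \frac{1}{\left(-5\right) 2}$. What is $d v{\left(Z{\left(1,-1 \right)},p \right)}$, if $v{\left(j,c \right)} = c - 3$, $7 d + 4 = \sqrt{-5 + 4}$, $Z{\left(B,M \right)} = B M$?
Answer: $\frac{62}{35} - \frac{31 i}{70} \approx 1.7714 - 0.44286 i$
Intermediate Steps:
$d = - \frac{4}{7} + \frac{i}{7}$ ($d = - \frac{4}{7} + \frac{\sqrt{-5 + 4}}{7} = - \frac{4}{7} + \frac{\sqrt{-1}}{7} = - \frac{4}{7} + \frac{i}{7} \approx -0.57143 + 0.14286 i$)
$p = - \frac{1}{10}$ ($p = \frac{1}{-10} = - \frac{1}{10} \approx -0.1$)
$v{\left(j,c \right)} = -3 + c$ ($v{\left(j,c \right)} = c - 3 = -3 + c$)
$d v{\left(Z{\left(1,-1 \right)},p \right)} = \left(- \frac{4}{7} + \frac{i}{7}\right) \left(-3 - \frac{1}{10}\right) = \left(- \frac{4}{7} + \frac{i}{7}\right) \left(- \frac{31}{10}\right) = \frac{62}{35} - \frac{31 i}{70}$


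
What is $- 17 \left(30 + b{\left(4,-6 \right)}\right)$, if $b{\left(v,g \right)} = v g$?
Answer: $-102$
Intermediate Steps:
$b{\left(v,g \right)} = g v$
$- 17 \left(30 + b{\left(4,-6 \right)}\right) = - 17 \left(30 - 24\right) = \left(-17\right) 6 = -102$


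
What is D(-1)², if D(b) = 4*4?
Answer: 256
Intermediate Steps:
D(b) = 16
D(-1)² = 16² = 256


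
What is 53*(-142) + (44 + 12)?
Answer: -7470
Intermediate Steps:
53*(-142) + (44 + 12) = -7526 + 56 = -7470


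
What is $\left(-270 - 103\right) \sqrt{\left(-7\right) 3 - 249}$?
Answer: $- 1119 i \sqrt{30} \approx - 6129.0 i$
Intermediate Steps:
$\left(-270 - 103\right) \sqrt{\left(-7\right) 3 - 249} = - 373 \sqrt{-21 - 249} = - 373 \sqrt{-270} = - 373 \cdot 3 i \sqrt{30} = - 1119 i \sqrt{30}$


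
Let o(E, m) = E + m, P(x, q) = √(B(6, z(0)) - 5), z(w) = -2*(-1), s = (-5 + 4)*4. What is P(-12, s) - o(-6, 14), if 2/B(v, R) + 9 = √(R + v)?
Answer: -8 + I*√(47 - 10*√2)/√(9 - 2*√2) ≈ -8.0 + 2.3074*I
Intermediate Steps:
s = -4 (s = -1*4 = -4)
z(w) = 2
B(v, R) = 2/(-9 + √(R + v))
P(x, q) = √(-5 + 2/(-9 + 2*√2)) (P(x, q) = √(2/(-9 + √(2 + 6)) - 5) = √(2/(-9 + √8) - 5) = √(2/(-9 + 2*√2) - 5) = √(-5 + 2/(-9 + 2*√2)))
P(-12, s) - o(-6, 14) = √(-47 + 10*√2)/√(9 - 2*√2) - (-6 + 14) = √(-47 + 10*√2)/√(9 - 2*√2) - 1*8 = √(-47 + 10*√2)/√(9 - 2*√2) - 8 = -8 + √(-47 + 10*√2)/√(9 - 2*√2)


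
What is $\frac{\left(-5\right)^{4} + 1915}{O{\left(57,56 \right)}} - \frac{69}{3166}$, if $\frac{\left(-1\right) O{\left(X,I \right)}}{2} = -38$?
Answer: $\frac{2009099}{60154} \approx 33.399$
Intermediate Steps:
$O{\left(X,I \right)} = 76$ ($O{\left(X,I \right)} = \left(-2\right) \left(-38\right) = 76$)
$\frac{\left(-5\right)^{4} + 1915}{O{\left(57,56 \right)}} - \frac{69}{3166} = \frac{\left(-5\right)^{4} + 1915}{76} - \frac{69}{3166} = \left(625 + 1915\right) \frac{1}{76} - \frac{69}{3166} = 2540 \cdot \frac{1}{76} - \frac{69}{3166} = \frac{635}{19} - \frac{69}{3166} = \frac{2009099}{60154}$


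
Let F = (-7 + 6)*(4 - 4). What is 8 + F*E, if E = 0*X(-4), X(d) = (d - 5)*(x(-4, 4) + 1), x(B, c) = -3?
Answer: 8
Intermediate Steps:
F = 0 (F = -1*0 = 0)
X(d) = 10 - 2*d (X(d) = (d - 5)*(-3 + 1) = (-5 + d)*(-2) = 10 - 2*d)
E = 0 (E = 0*(10 - 2*(-4)) = 0*(10 + 8) = 0*18 = 0)
8 + F*E = 8 + 0*0 = 8 + 0 = 8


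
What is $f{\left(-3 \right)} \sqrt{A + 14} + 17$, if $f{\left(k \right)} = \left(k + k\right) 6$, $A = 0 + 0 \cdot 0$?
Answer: $17 - 36 \sqrt{14} \approx -117.7$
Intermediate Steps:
$A = 0$ ($A = 0 + 0 = 0$)
$f{\left(k \right)} = 12 k$ ($f{\left(k \right)} = 2 k 6 = 12 k$)
$f{\left(-3 \right)} \sqrt{A + 14} + 17 = 12 \left(-3\right) \sqrt{0 + 14} + 17 = - 36 \sqrt{14} + 17 = 17 - 36 \sqrt{14}$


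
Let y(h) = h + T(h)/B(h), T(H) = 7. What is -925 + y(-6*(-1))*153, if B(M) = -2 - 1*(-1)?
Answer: -1078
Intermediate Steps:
B(M) = -1 (B(M) = -2 + 1 = -1)
y(h) = -7 + h (y(h) = h + 7/(-1) = h + 7*(-1) = h - 7 = -7 + h)
-925 + y(-6*(-1))*153 = -925 + (-7 - 6*(-1))*153 = -925 + (-7 + 6)*153 = -925 - 1*153 = -925 - 153 = -1078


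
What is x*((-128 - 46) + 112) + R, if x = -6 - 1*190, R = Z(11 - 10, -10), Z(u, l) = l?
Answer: 12142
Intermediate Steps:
R = -10
x = -196 (x = -6 - 190 = -196)
x*((-128 - 46) + 112) + R = -196*((-128 - 46) + 112) - 10 = -196*(-174 + 112) - 10 = -196*(-62) - 10 = 12152 - 10 = 12142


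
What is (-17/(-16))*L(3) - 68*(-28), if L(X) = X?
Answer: 30515/16 ≈ 1907.2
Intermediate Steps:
(-17/(-16))*L(3) - 68*(-28) = -17/(-16)*3 - 68*(-28) = -17*(-1/16)*3 + 1904 = (17/16)*3 + 1904 = 51/16 + 1904 = 30515/16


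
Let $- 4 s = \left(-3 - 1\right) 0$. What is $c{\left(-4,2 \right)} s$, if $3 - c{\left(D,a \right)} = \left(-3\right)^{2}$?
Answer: $0$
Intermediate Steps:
$s = 0$ ($s = - \frac{\left(-3 - 1\right) 0}{4} = - \frac{\left(-4\right) 0}{4} = \left(- \frac{1}{4}\right) 0 = 0$)
$c{\left(D,a \right)} = -6$ ($c{\left(D,a \right)} = 3 - \left(-3\right)^{2} = 3 - 9 = -6$)
$c{\left(-4,2 \right)} s = \left(-6\right) 0 = 0$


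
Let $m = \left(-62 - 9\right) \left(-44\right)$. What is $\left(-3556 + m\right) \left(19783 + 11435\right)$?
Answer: $-13486176$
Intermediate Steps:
$m = 3124$ ($m = \left(-71\right) \left(-44\right) = 3124$)
$\left(-3556 + m\right) \left(19783 + 11435\right) = \left(-3556 + 3124\right) \left(19783 + 11435\right) = \left(-432\right) 31218 = -13486176$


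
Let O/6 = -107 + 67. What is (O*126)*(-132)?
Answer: 3991680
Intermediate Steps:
O = -240 (O = 6*(-107 + 67) = 6*(-40) = -240)
(O*126)*(-132) = -240*126*(-132) = -30240*(-132) = 3991680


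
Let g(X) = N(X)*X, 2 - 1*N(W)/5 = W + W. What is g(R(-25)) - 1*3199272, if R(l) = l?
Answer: -3205772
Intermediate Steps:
N(W) = 10 - 10*W (N(W) = 10 - 5*(W + W) = 10 - 10*W)
g(X) = X*(10 - 10*X) (g(X) = (10 - 10*X)*X = X*(10 - 10*X))
g(R(-25)) - 1*3199272 = 10*(-25)*(1 - 1*(-25)) - 1*3199272 = 10*(-25)*(1 + 25) - 3199272 = 10*(-25)*26 - 3199272 = -6500 - 3199272 = -3205772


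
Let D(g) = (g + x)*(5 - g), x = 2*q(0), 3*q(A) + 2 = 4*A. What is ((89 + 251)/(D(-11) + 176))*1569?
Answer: -400095/16 ≈ -25006.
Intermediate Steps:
q(A) = -⅔ + 4*A/3 (q(A) = -⅔ + (4*A)/3 = -⅔ + 4*A/3)
x = -4/3 (x = 2*(-⅔ + (4/3)*0) = 2*(-⅔ + 0) = 2*(-⅔) = -4/3 ≈ -1.3333)
D(g) = (5 - g)*(-4/3 + g) (D(g) = (g - 4/3)*(5 - g) = (-4/3 + g)*(5 - g) = (5 - g)*(-4/3 + g))
((89 + 251)/(D(-11) + 176))*1569 = ((89 + 251)/((-20/3 - 1*(-11)² + (19/3)*(-11)) + 176))*1569 = (340/((-20/3 - 1*121 - 209/3) + 176))*1569 = (340/((-20/3 - 121 - 209/3) + 176))*1569 = (340/(-592/3 + 176))*1569 = (340/(-64/3))*1569 = (340*(-3/64))*1569 = -255/16*1569 = -400095/16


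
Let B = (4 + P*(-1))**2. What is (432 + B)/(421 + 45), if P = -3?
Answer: 481/466 ≈ 1.0322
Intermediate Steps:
B = 49 (B = (4 - 3*(-1))**2 = (4 + 3)**2 = 7**2 = 49)
(432 + B)/(421 + 45) = (432 + 49)/(421 + 45) = 481/466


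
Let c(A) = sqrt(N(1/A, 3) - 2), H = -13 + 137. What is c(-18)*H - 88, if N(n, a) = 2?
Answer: -88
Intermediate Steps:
H = 124
c(A) = 0 (c(A) = sqrt(2 - 2) = sqrt(0) = 0)
c(-18)*H - 88 = 0*124 - 88 = 0 - 88 = -88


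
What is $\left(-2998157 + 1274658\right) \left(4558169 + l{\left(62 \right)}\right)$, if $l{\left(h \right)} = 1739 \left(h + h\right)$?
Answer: $-8227648143695$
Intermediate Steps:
$l{\left(h \right)} = 3478 h$ ($l{\left(h \right)} = 1739 \cdot 2 h = 3478 h$)
$\left(-2998157 + 1274658\right) \left(4558169 + l{\left(62 \right)}\right) = \left(-2998157 + 1274658\right) \left(4558169 + 3478 \cdot 62\right) = - 1723499 \left(4558169 + 215636\right) = \left(-1723499\right) 4773805 = -8227648143695$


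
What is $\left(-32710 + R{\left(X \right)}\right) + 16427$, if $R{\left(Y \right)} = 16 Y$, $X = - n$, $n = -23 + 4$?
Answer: $-15979$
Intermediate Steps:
$n = -19$
$X = 19$ ($X = \left(-1\right) \left(-19\right) = 19$)
$\left(-32710 + R{\left(X \right)}\right) + 16427 = \left(-32710 + 16 \cdot 19\right) + 16427 = \left(-32710 + 304\right) + 16427 = -32406 + 16427 = -15979$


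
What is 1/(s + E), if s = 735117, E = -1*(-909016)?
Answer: 1/1644133 ≈ 6.0822e-7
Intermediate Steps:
E = 909016
1/(s + E) = 1/(735117 + 909016) = 1/1644133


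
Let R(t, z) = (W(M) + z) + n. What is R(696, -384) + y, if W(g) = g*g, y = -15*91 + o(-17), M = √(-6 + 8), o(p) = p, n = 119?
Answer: -1645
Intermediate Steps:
M = √2 ≈ 1.4142
y = -1382 (y = -15*91 - 17 = -1365 - 17 = -1382)
W(g) = g²
R(t, z) = 121 + z (R(t, z) = ((√2)² + z) + 119 = (2 + z) + 119 = 121 + z)
R(696, -384) + y = (121 - 384) - 1382 = -263 - 1382 = -1645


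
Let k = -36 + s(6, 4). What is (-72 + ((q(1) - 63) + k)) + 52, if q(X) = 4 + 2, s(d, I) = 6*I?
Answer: -89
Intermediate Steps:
q(X) = 6
k = -12 (k = -36 + 6*4 = -36 + 24 = -12)
(-72 + ((q(1) - 63) + k)) + 52 = (-72 + ((6 - 63) - 12)) + 52 = (-72 + (-57 - 12)) + 52 = (-72 - 69) + 52 = -141 + 52 = -89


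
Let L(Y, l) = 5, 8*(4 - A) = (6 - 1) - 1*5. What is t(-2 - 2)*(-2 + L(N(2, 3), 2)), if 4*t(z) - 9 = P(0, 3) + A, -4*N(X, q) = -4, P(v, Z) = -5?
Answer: 6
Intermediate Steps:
N(X, q) = 1 (N(X, q) = -¼*(-4) = 1)
A = 4 (A = 4 - ((6 - 1) - 1*5)/8 = 4 - (5 - 5)/8 = 4 - ⅛*0 = 4 + 0 = 4)
t(z) = 2 (t(z) = 9/4 + (-5 + 4)/4 = 9/4 + (¼)*(-1) = 9/4 - ¼ = 2)
t(-2 - 2)*(-2 + L(N(2, 3), 2)) = 2*(-2 + 5) = 2*3 = 6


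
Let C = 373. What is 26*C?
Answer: 9698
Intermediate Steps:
26*C = 26*373 = 9698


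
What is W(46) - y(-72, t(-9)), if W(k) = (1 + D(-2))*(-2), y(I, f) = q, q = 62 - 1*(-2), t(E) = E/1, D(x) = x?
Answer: -62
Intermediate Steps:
t(E) = E (t(E) = E*1 = E)
q = 64 (q = 62 + 2 = 64)
y(I, f) = 64
W(k) = 2 (W(k) = (1 - 2)*(-2) = -1*(-2) = 2)
W(46) - y(-72, t(-9)) = 2 - 1*64 = 2 - 64 = -62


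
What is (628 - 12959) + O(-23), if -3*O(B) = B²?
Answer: -37522/3 ≈ -12507.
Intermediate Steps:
O(B) = -B²/3
(628 - 12959) + O(-23) = (628 - 12959) - ⅓*(-23)² = -12331 - ⅓*529 = -12331 - 529/3 = -37522/3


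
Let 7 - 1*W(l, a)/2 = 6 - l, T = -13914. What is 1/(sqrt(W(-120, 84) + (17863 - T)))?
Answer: sqrt(31539)/31539 ≈ 0.0056309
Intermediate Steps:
W(l, a) = 2 + 2*l (W(l, a) = 14 - 2*(6 - l) = 14 + (-12 + 2*l) = 2 + 2*l)
1/(sqrt(W(-120, 84) + (17863 - T))) = 1/(sqrt((2 + 2*(-120)) + (17863 - 1*(-13914)))) = 1/(sqrt((2 - 240) + (17863 + 13914))) = 1/(sqrt(-238 + 31777)) = 1/(sqrt(31539)) = sqrt(31539)/31539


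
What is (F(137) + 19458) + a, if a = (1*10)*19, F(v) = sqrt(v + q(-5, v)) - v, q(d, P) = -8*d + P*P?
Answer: 19511 + sqrt(18946) ≈ 19649.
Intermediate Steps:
q(d, P) = P**2 - 8*d (q(d, P) = -8*d + P**2 = P**2 - 8*d)
F(v) = sqrt(40 + v + v**2) - v (F(v) = sqrt(v + (v**2 - 8*(-5))) - v = sqrt(v + (v**2 + 40)) - v = sqrt(v + (40 + v**2)) - v = sqrt(40 + v + v**2) - v)
a = 190 (a = 10*19 = 190)
(F(137) + 19458) + a = ((sqrt(40 + 137 + 137**2) - 1*137) + 19458) + 190 = ((sqrt(40 + 137 + 18769) - 137) + 19458) + 190 = ((sqrt(18946) - 137) + 19458) + 190 = ((-137 + sqrt(18946)) + 19458) + 190 = (19321 + sqrt(18946)) + 190 = 19511 + sqrt(18946)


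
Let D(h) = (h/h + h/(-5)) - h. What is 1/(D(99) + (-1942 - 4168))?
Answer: -5/31139 ≈ -0.00016057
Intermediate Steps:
D(h) = 1 - 6*h/5 (D(h) = (1 + h*(-1/5)) - h = (1 - h/5) - h = 1 - 6*h/5)
1/(D(99) + (-1942 - 4168)) = 1/((1 - 6/5*99) + (-1942 - 4168)) = 1/((1 - 594/5) - 6110) = 1/(-589/5 - 6110) = 1/(-31139/5) = -5/31139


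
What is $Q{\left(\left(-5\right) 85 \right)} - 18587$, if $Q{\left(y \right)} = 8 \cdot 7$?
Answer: $-18531$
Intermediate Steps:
$Q{\left(y \right)} = 56$
$Q{\left(\left(-5\right) 85 \right)} - 18587 = 56 - 18587 = -18531$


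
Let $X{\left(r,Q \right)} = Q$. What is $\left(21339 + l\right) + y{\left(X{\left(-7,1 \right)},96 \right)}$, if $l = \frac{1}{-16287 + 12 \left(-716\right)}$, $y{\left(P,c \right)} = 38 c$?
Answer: $\frac{621651572}{24879} \approx 24987.0$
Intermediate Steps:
$l = - \frac{1}{24879}$ ($l = \frac{1}{-16287 - 8592} = \frac{1}{-24879} = - \frac{1}{24879} \approx -4.0195 \cdot 10^{-5}$)
$\left(21339 + l\right) + y{\left(X{\left(-7,1 \right)},96 \right)} = \left(21339 - \frac{1}{24879}\right) + 38 \cdot 96 = \frac{530892980}{24879} + 3648 = \frac{621651572}{24879}$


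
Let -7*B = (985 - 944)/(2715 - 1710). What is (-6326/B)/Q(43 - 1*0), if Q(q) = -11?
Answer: -44503410/451 ≈ -98677.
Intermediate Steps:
B = -41/7035 (B = -(985 - 944)/(7*(2715 - 1710)) = -41/(7*1005) = -⅐*41/1005 = -41/7035 ≈ -0.0058280)
(-6326/B)/Q(43 - 1*0) = -6326/(-41/7035)/(-11) = -6326*(-7035/41)*(-1/11) = (44503410/41)*(-1/11) = -44503410/451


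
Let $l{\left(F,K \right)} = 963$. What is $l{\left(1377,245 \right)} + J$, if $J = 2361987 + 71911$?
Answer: $2434861$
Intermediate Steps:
$J = 2433898$
$l{\left(1377,245 \right)} + J = 963 + 2433898 = 2434861$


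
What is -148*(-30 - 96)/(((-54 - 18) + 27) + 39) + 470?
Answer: -2638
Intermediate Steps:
-148*(-30 - 96)/(((-54 - 18) + 27) + 39) + 470 = -(-18648)/((-72 + 27) + 39) + 470 = -(-18648)/(-45 + 39) + 470 = -(-18648)/(-6) + 470 = -(-18648)*(-1)/6 + 470 = -148*21 + 470 = -3108 + 470 = -2638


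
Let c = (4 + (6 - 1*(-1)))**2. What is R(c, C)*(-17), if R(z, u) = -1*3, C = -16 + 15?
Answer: 51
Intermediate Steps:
C = -1
c = 121 (c = (4 + (6 + 1))**2 = (4 + 7)**2 = 11**2 = 121)
R(z, u) = -3
R(c, C)*(-17) = -3*(-17) = 51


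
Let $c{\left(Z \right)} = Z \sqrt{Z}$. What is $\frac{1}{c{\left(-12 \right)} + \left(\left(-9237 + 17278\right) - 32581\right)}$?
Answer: $\frac{i}{12 \left(- 2045 i + 2 \sqrt{3}\right)} \approx -4.075 \cdot 10^{-5} + 6.9027 \cdot 10^{-8} i$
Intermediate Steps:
$c{\left(Z \right)} = Z^{\frac{3}{2}}$
$\frac{1}{c{\left(-12 \right)} + \left(\left(-9237 + 17278\right) - 32581\right)} = \frac{1}{\left(-12\right)^{\frac{3}{2}} + \left(\left(-9237 + 17278\right) - 32581\right)} = \frac{1}{- 24 i \sqrt{3} + \left(8041 - 32581\right)} = \frac{1}{- 24 i \sqrt{3} - 24540} = \frac{1}{-24540 - 24 i \sqrt{3}}$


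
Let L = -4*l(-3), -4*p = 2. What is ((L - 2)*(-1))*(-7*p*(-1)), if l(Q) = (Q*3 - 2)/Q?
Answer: -175/3 ≈ -58.333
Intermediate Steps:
p = -½ (p = -¼*2 = -½ ≈ -0.50000)
l(Q) = (-2 + 3*Q)/Q (l(Q) = (3*Q - 2)/Q = (-2 + 3*Q)/Q)
L = -44/3 (L = -4*(3 - 2/(-3)) = -4*(3 - 2*(-⅓)) = -4*(3 + ⅔) = -4*11/3 = -44/3 ≈ -14.667)
((L - 2)*(-1))*(-7*p*(-1)) = ((-44/3 - 2)*(-1))*(-7*(-½)*(-1)) = (-50/3*(-1))*((7/2)*(-1)) = (50/3)*(-7/2) = -175/3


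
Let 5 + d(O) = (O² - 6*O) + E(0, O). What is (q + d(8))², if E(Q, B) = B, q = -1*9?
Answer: 100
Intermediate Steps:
q = -9
d(O) = -5 + O² - 5*O (d(O) = -5 + ((O² - 6*O) + O) = -5 + (O² - 5*O) = -5 + O² - 5*O)
(q + d(8))² = (-9 + (-5 + 8² - 5*8))² = (-9 + (-5 + 64 - 40))² = (-9 + 19)² = 10² = 100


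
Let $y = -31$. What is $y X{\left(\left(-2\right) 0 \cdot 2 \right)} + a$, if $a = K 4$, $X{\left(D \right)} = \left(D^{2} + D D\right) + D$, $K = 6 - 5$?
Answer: $4$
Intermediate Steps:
$K = 1$ ($K = 6 - 5 = 1$)
$X{\left(D \right)} = D + 2 D^{2}$ ($X{\left(D \right)} = \left(D^{2} + D^{2}\right) + D = 2 D^{2} + D = D + 2 D^{2}$)
$a = 4$ ($a = 1 \cdot 4 = 4$)
$y X{\left(\left(-2\right) 0 \cdot 2 \right)} + a = - 31 \left(-2\right) 0 \cdot 2 \left(1 + 2 \left(-2\right) 0 \cdot 2\right) + 4 = - 31 \cdot 0 \cdot 2 \left(1 + 2 \cdot 0 \cdot 2\right) + 4 = - 31 \cdot 0 \left(1 + 2 \cdot 0\right) + 4 = - 31 \cdot 0 \left(1 + 0\right) + 4 = - 31 \cdot 0 \cdot 1 + 4 = \left(-31\right) 0 + 4 = 0 + 4 = 4$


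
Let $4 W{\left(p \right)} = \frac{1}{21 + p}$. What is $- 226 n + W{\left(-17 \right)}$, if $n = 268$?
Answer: $- \frac{969087}{16} \approx -60568.0$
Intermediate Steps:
$W{\left(p \right)} = \frac{1}{4 \left(21 + p\right)}$
$- 226 n + W{\left(-17 \right)} = \left(-226\right) 268 + \frac{1}{4 \left(21 - 17\right)} = -60568 + \frac{1}{4 \cdot 4} = -60568 + \frac{1}{4} \cdot \frac{1}{4} = -60568 + \frac{1}{16} = - \frac{969087}{16}$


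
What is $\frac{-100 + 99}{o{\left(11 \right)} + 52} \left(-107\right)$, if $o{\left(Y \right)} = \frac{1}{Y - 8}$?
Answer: $\frac{321}{157} \approx 2.0446$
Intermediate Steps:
$o{\left(Y \right)} = \frac{1}{-8 + Y}$
$\frac{-100 + 99}{o{\left(11 \right)} + 52} \left(-107\right) = \frac{-100 + 99}{\frac{1}{-8 + 11} + 52} \left(-107\right) = - \frac{1}{\frac{1}{3} + 52} \left(-107\right) = - \frac{1}{\frac{157}{3}} \left(-107\right) = \left(-1\right) \frac{3}{157} \left(-107\right) = \left(- \frac{3}{157}\right) \left(-107\right) = \frac{321}{157}$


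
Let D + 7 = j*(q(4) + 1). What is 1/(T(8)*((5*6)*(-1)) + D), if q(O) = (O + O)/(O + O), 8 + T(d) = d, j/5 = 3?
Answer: 1/23 ≈ 0.043478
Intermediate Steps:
j = 15 (j = 5*3 = 15)
T(d) = -8 + d
q(O) = 1 (q(O) = (2*O)/((2*O)) = (2*O)*(1/(2*O)) = 1)
D = 23 (D = -7 + 15*(1 + 1) = -7 + 15*2 = -7 + 30 = 23)
1/(T(8)*((5*6)*(-1)) + D) = 1/((-8 + 8)*((5*6)*(-1)) + 23) = 1/(0*(30*(-1)) + 23) = 1/(0*(-30) + 23) = 1/(0 + 23) = 1/23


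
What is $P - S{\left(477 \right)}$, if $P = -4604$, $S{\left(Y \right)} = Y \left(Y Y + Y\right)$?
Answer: $-108763466$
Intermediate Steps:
$S{\left(Y \right)} = Y \left(Y + Y^{2}\right)$ ($S{\left(Y \right)} = Y \left(Y^{2} + Y\right) = Y \left(Y + Y^{2}\right)$)
$P - S{\left(477 \right)} = -4604 - 477^{2} \left(1 + 477\right) = -4604 - 227529 \cdot 478 = -4604 - 108758862 = -108763466$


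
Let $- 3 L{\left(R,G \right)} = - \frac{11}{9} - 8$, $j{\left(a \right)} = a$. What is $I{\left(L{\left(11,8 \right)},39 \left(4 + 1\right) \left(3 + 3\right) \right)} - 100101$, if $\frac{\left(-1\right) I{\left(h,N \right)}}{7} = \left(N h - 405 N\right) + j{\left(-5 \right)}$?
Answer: $\frac{9575122}{3} \approx 3.1917 \cdot 10^{6}$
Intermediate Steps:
$L{\left(R,G \right)} = \frac{83}{27}$ ($L{\left(R,G \right)} = - \frac{- \frac{11}{9} - 8}{3} = \left(- \frac{1}{3}\right) \left(- \frac{83}{9}\right) = \frac{83}{27}$)
$I{\left(h,N \right)} = 35 + 2835 N - 7 N h$ ($I{\left(h,N \right)} = - 7 \left(\left(N h - 405 N\right) - 5\right) = - 7 \left(\left(- 405 N + N h\right) - 5\right) = - 7 \left(-5 - 405 N + N h\right) = 35 + 2835 N - 7 N h$)
$I{\left(L{\left(11,8 \right)},39 \left(4 + 1\right) \left(3 + 3\right) \right)} - 100101 = \left(35 + 2835 \cdot 39 \left(4 + 1\right) \left(3 + 3\right) - 7 \cdot 39 \left(4 + 1\right) \left(3 + 3\right) \frac{83}{27}\right) - 100101 = \left(35 + 2835 \cdot 39 \cdot 5 \cdot 6 - 7 \cdot 39 \cdot 5 \cdot 6 \cdot \frac{83}{27}\right) - 100101 = \left(35 + 2835 \cdot 39 \cdot 30 - 7 \cdot 39 \cdot 30 \cdot \frac{83}{27}\right) - 100101 = \left(35 + 2835 \cdot 1170 - 8190 \cdot \frac{83}{27}\right) - 100101 = \left(35 + 3316950 - \frac{75530}{3}\right) - 100101 = \frac{9875425}{3} - 100101 = \frac{9575122}{3}$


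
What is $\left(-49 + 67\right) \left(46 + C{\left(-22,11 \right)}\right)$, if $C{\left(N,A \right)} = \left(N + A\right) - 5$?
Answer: $540$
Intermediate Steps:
$C{\left(N,A \right)} = -5 + A + N$ ($C{\left(N,A \right)} = \left(A + N\right) - 5 = -5 + A + N$)
$\left(-49 + 67\right) \left(46 + C{\left(-22,11 \right)}\right) = \left(-49 + 67\right) \left(46 - 16\right) = 18 \left(46 - 16\right) = 18 \cdot 30 = 540$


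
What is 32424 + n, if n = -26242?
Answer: 6182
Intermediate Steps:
32424 + n = 32424 - 26242 = 6182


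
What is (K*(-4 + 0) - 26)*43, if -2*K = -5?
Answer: -1548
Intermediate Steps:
K = 5/2 (K = -½*(-5) = 5/2 ≈ 2.5000)
(K*(-4 + 0) - 26)*43 = (5*(-4 + 0)/2 - 26)*43 = ((5/2)*(-4) - 26)*43 = (-10 - 26)*43 = -36*43 = -1548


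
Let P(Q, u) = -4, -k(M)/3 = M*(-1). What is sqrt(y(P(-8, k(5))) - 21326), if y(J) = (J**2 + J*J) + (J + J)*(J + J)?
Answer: I*sqrt(21230) ≈ 145.71*I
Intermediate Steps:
k(M) = 3*M (k(M) = -3*M*(-1) = -(-3)*M = 3*M)
y(J) = 6*J**2 (y(J) = (J**2 + J**2) + (2*J)*(2*J) = 2*J**2 + 4*J**2 = 6*J**2)
sqrt(y(P(-8, k(5))) - 21326) = sqrt(6*(-4)**2 - 21326) = sqrt(6*16 - 21326) = sqrt(96 - 21326) = sqrt(-21230) = I*sqrt(21230)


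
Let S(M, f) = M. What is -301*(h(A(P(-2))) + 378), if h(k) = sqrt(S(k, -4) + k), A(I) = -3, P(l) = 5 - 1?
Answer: -113778 - 301*I*sqrt(6) ≈ -1.1378e+5 - 737.3*I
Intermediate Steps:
P(l) = 4
h(k) = sqrt(2)*sqrt(k) (h(k) = sqrt(k + k) = sqrt(2*k) = sqrt(2)*sqrt(k))
-301*(h(A(P(-2))) + 378) = -301*(sqrt(2)*sqrt(-3) + 378) = -301*(sqrt(2)*(I*sqrt(3)) + 378) = -301*(I*sqrt(6) + 378) = -301*(378 + I*sqrt(6)) = -113778 - 301*I*sqrt(6)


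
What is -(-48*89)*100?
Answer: 427200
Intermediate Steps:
-(-48*89)*100 = -(-4272)*100 = -1*(-427200) = 427200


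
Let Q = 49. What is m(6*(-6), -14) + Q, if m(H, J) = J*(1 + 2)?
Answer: 7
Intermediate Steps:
m(H, J) = 3*J (m(H, J) = J*3 = 3*J)
m(6*(-6), -14) + Q = 3*(-14) + 49 = -42 + 49 = 7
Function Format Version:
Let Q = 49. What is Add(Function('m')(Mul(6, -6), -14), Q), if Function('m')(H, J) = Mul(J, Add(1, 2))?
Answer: 7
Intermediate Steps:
Function('m')(H, J) = Mul(3, J) (Function('m')(H, J) = Mul(J, 3) = Mul(3, J))
Add(Function('m')(Mul(6, -6), -14), Q) = Add(Mul(3, -14), 49) = Add(-42, 49) = 7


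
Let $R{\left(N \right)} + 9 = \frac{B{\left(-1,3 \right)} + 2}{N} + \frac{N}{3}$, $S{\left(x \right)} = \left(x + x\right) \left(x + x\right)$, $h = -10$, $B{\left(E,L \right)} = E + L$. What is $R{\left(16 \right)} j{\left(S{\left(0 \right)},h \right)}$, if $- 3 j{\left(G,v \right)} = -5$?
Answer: $- \frac{205}{36} \approx -5.6944$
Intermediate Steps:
$S{\left(x \right)} = 4 x^{2}$ ($S{\left(x \right)} = 2 x 2 x = 4 x^{2}$)
$j{\left(G,v \right)} = \frac{5}{3}$ ($j{\left(G,v \right)} = \left(- \frac{1}{3}\right) \left(-5\right) = \frac{5}{3}$)
$R{\left(N \right)} = -9 + \frac{4}{N} + \frac{N}{3}$ ($R{\left(N \right)} = -9 + \left(\frac{\left(-1 + 3\right) + 2}{N} + \frac{N}{3}\right) = -9 + \left(\frac{2 + 2}{N} + N \frac{1}{3}\right) = -9 + \left(\frac{4}{N} + \frac{N}{3}\right) = -9 + \frac{4}{N} + \frac{N}{3}$)
$R{\left(16 \right)} j{\left(S{\left(0 \right)},h \right)} = \left(-9 + \frac{4}{16} + \frac{1}{3} \cdot 16\right) \frac{5}{3} = \left(-9 + 4 \cdot \frac{1}{16} + \frac{16}{3}\right) \frac{5}{3} = \left(-9 + \frac{1}{4} + \frac{16}{3}\right) \frac{5}{3} = \left(- \frac{41}{12}\right) \frac{5}{3} = - \frac{205}{36}$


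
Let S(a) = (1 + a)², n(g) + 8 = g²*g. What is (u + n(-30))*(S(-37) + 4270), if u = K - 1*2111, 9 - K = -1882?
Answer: -151551048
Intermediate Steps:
n(g) = -8 + g³ (n(g) = -8 + g²*g = -8 + g³)
K = 1891 (K = 9 - 1*(-1882) = 9 + 1882 = 1891)
u = -220 (u = 1891 - 1*2111 = 1891 - 2111 = -220)
(u + n(-30))*(S(-37) + 4270) = (-220 + (-8 + (-30)³))*((1 - 37)² + 4270) = (-220 + (-8 - 27000))*((-36)² + 4270) = (-220 - 27008)*(1296 + 4270) = -27228*5566 = -151551048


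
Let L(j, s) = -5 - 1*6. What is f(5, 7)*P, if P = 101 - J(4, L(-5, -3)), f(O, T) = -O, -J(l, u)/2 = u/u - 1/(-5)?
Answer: -517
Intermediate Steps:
L(j, s) = -11 (L(j, s) = -5 - 6 = -11)
J(l, u) = -12/5 (J(l, u) = -2*(u/u - 1/(-5)) = -2*(1 - 1*(-⅕)) = -2*(1 + ⅕) = -2*6/5 = -12/5)
P = 517/5 (P = 101 - 1*(-12/5) = 101 + 12/5 = 517/5 ≈ 103.40)
f(5, 7)*P = -1*5*(517/5) = -5*517/5 = -517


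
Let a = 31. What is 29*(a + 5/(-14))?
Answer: 12441/14 ≈ 888.64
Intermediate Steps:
29*(a + 5/(-14)) = 29*(31 + 5/(-14)) = 29*(31 + 5*(-1/14)) = 29*(31 - 5/14) = 29*(429/14) = 12441/14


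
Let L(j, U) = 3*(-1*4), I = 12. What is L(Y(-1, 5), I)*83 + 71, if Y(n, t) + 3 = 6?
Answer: -925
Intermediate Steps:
Y(n, t) = 3 (Y(n, t) = -3 + 6 = 3)
L(j, U) = -12 (L(j, U) = 3*(-4) = -12)
L(Y(-1, 5), I)*83 + 71 = -12*83 + 71 = -996 + 71 = -925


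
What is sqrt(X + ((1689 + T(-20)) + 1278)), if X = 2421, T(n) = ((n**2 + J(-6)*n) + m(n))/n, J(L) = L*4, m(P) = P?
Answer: sqrt(5345) ≈ 73.109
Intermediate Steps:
J(L) = 4*L
T(n) = (n**2 - 23*n)/n (T(n) = ((n**2 + (4*(-6))*n) + n)/n = ((n**2 - 24*n) + n)/n = (n**2 - 23*n)/n)
sqrt(X + ((1689 + T(-20)) + 1278)) = sqrt(2421 + ((1689 + (-23 - 20)) + 1278)) = sqrt(2421 + ((1689 - 43) + 1278)) = sqrt(2421 + (1646 + 1278)) = sqrt(2421 + 2924) = sqrt(5345)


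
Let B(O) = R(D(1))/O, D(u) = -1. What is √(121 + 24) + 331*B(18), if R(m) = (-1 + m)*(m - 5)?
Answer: 662/3 + √145 ≈ 232.71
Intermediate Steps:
R(m) = (-1 + m)*(-5 + m)
B(O) = 12/O (B(O) = (5 + (-1)² - 6*(-1))/O = (5 + 1 + 6)/O = 12/O)
√(121 + 24) + 331*B(18) = √(121 + 24) + 331*(12/18) = √145 + 331*(12*(1/18)) = √145 + 331*(⅔) = √145 + 662/3 = 662/3 + √145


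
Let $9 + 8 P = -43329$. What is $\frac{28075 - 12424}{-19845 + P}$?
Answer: $- \frac{20868}{33683} \approx -0.61954$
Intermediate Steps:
$P = - \frac{21669}{4}$ ($P = - \frac{9}{8} + \frac{1}{8} \left(-43329\right) = - \frac{9}{8} - \frac{43329}{8} = - \frac{21669}{4} \approx -5417.3$)
$\frac{28075 - 12424}{-19845 + P} = \frac{28075 - 12424}{-19845 - \frac{21669}{4}} = \frac{15651}{- \frac{101049}{4}} = 15651 \left(- \frac{4}{101049}\right) = - \frac{20868}{33683}$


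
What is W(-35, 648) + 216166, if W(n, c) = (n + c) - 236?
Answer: 216543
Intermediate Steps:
W(n, c) = -236 + c + n (W(n, c) = (c + n) - 236 = -236 + c + n)
W(-35, 648) + 216166 = (-236 + 648 - 35) + 216166 = 377 + 216166 = 216543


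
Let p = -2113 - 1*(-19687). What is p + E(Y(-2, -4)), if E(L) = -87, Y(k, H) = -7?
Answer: 17487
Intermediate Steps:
p = 17574 (p = -2113 + 19687 = 17574)
p + E(Y(-2, -4)) = 17574 - 87 = 17487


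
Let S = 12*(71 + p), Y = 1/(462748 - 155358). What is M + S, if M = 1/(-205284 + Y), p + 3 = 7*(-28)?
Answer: -96925054401214/63102248759 ≈ -1536.0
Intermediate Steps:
p = -199 (p = -3 + 7*(-28) = -3 - 196 = -199)
Y = 1/307390 ≈ 3.2532e-6
M = -307390/63102248759 (M = 1/(-205284 + 1/307390) = 1/(-63102248759/307390) = -307390/63102248759 ≈ -4.8713e-6)
S = -1536 (S = 12*(71 - 199) = 12*(-128) = -1536)
M + S = -307390/63102248759 - 1536 = -96925054401214/63102248759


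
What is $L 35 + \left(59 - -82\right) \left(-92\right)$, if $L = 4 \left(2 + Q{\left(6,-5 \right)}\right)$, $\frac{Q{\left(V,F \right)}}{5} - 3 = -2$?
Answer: $-11992$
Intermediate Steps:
$Q{\left(V,F \right)} = 5$ ($Q{\left(V,F \right)} = 15 + 5 \left(-2\right) = 15 - 10 = 5$)
$L = 28$ ($L = 4 \left(2 + 5\right) = 4 \cdot 7 = 28$)
$L 35 + \left(59 - -82\right) \left(-92\right) = 28 \cdot 35 + \left(59 - -82\right) \left(-92\right) = 980 + \left(59 + 82\right) \left(-92\right) = 980 + 141 \left(-92\right) = 980 - 12972 = -11992$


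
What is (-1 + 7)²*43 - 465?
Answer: 1083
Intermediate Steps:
(-1 + 7)²*43 - 465 = 6²*43 - 465 = 36*43 - 465 = 1548 - 465 = 1083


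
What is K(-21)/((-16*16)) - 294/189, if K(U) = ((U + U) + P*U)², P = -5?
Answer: -39305/2304 ≈ -17.059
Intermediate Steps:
K(U) = 9*U² (K(U) = ((U + U) - 5*U)² = (2*U - 5*U)² = (-3*U)² = 9*U²)
K(-21)/((-16*16)) - 294/189 = (9*(-21)²)/((-16*16)) - 294/189 = (9*441)/(-256) - 294*1/189 = 3969*(-1/256) - 14/9 = -3969/256 - 14/9 = -39305/2304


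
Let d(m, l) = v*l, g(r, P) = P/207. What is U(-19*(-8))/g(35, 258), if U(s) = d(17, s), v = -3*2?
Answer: -31464/43 ≈ -731.72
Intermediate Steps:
v = -6
g(r, P) = P/207 (g(r, P) = P*(1/207) = P/207)
d(m, l) = -6*l
U(s) = -6*s
U(-19*(-8))/g(35, 258) = (-(-114)*(-8))/(((1/207)*258)) = (-6*152)/(86/69) = -912*69/86 = -31464/43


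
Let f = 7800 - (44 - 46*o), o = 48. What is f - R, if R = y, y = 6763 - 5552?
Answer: 8753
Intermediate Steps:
f = 9964 (f = 7800 - (44 - 46*48) = 7800 - (44 - 2208) = 7800 - 1*(-2164) = 7800 + 2164 = 9964)
y = 1211
R = 1211
f - R = 9964 - 1*1211 = 9964 - 1211 = 8753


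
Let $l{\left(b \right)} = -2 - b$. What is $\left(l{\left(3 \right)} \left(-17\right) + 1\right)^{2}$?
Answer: $7396$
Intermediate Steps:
$\left(l{\left(3 \right)} \left(-17\right) + 1\right)^{2} = \left(\left(-2 - 3\right) \left(-17\right) + 1\right)^{2} = \left(\left(-5\right) \left(-17\right) + 1\right)^{2} = \left(85 + 1\right)^{2} = 86^{2} = 7396$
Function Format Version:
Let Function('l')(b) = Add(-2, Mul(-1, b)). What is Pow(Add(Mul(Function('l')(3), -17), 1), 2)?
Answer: 7396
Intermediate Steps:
Pow(Add(Mul(Function('l')(3), -17), 1), 2) = Pow(Add(Mul(Add(-2, Mul(-1, 3)), -17), 1), 2) = Pow(Add(Mul(Add(-2, -3), -17), 1), 2) = Pow(Add(Mul(-5, -17), 1), 2) = Pow(Add(85, 1), 2) = Pow(86, 2) = 7396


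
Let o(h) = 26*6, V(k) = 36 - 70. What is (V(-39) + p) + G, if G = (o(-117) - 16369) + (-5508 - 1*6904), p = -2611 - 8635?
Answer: -39905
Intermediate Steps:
V(k) = -34
p = -11246
o(h) = 156
G = -28625 (G = (156 - 16369) + (-5508 - 1*6904) = -16213 + (-5508 - 6904) = -16213 - 12412 = -28625)
(V(-39) + p) + G = (-34 - 11246) - 28625 = -11280 - 28625 = -39905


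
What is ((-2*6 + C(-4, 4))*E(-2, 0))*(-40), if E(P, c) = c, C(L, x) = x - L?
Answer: 0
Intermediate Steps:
((-2*6 + C(-4, 4))*E(-2, 0))*(-40) = ((-2*6 + (4 - 1*(-4)))*0)*(-40) = ((-12 + (4 + 4))*0)*(-40) = ((-12 + 8)*0)*(-40) = -4*0*(-40) = 0*(-40) = 0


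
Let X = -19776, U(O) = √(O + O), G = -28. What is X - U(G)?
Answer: -19776 - 2*I*√14 ≈ -19776.0 - 7.4833*I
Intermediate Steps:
U(O) = √2*√O (U(O) = √(2*O) = √2*√O)
X - U(G) = -19776 - √2*√(-28) = -19776 - √2*2*I*√7 = -19776 - 2*I*√14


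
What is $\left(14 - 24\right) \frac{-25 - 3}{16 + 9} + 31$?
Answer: $\frac{211}{5} \approx 42.2$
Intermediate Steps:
$\left(14 - 24\right) \frac{-25 - 3}{16 + 9} + 31 = - 10 \left(- \frac{28}{25}\right) + 31 = - 10 \left(\left(-28\right) \frac{1}{25}\right) + 31 = \left(-10\right) \left(- \frac{28}{25}\right) + 31 = \frac{56}{5} + 31 = \frac{211}{5}$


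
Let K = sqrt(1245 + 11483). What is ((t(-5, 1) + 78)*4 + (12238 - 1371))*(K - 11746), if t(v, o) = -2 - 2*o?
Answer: -131120598 + 22326*sqrt(3182) ≈ -1.2986e+8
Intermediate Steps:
K = 2*sqrt(3182) (K = sqrt(12728) = 2*sqrt(3182) ≈ 112.82)
((t(-5, 1) + 78)*4 + (12238 - 1371))*(K - 11746) = (((-2 - 2*1) + 78)*4 + (12238 - 1371))*(2*sqrt(3182) - 11746) = (((-2 - 2) + 78)*4 + 10867)*(-11746 + 2*sqrt(3182)) = ((-4 + 78)*4 + 10867)*(-11746 + 2*sqrt(3182)) = (74*4 + 10867)*(-11746 + 2*sqrt(3182)) = (296 + 10867)*(-11746 + 2*sqrt(3182)) = 11163*(-11746 + 2*sqrt(3182)) = -131120598 + 22326*sqrt(3182)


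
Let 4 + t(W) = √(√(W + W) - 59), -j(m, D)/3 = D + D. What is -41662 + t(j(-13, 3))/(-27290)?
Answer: -568477988/13645 - √(-59 + 6*I)/27290 ≈ -41662.0 - 0.00028183*I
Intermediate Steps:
j(m, D) = -6*D (j(m, D) = -3*(D + D) = -6*D)
t(W) = -4 + √(-59 + √2*√W) (t(W) = -4 + √(√(W + W) - 59) = -4 + √(√(2*W) - 59) = -4 + √(√2*√W - 59) = -4 + √(-59 + √2*√W))
-41662 + t(j(-13, 3))/(-27290) = -41662 + (-4 + √(-59 + √2*√(-6*3)))/(-27290) = -41662 + (-4 + √(-59 + √2*√(-18)))*(-1/27290) = -41662 + (-4 + √(-59 + √2*(3*I*√2)))*(-1/27290) = -41662 + (-4 + √(-59 + 6*I))*(-1/27290) = -41662 + (2/13645 - √(-59 + 6*I)/27290) = -568477988/13645 - √(-59 + 6*I)/27290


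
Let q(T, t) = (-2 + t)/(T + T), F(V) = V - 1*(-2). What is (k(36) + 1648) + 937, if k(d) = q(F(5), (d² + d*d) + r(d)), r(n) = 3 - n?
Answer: 38747/14 ≈ 2767.6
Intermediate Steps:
F(V) = 2 + V (F(V) = V + 2 = 2 + V)
q(T, t) = (-2 + t)/(2*T) (q(T, t) = (-2 + t)/((2*T)) = (-2 + t)*(1/(2*T)) = (-2 + t)/(2*T))
k(d) = 1/14 - d/14 + d²/7 (k(d) = (-2 + ((d² + d*d) + (3 - d)))/(2*(2 + 5)) = (½)*(-2 + ((d² + d²) + (3 - d)))/7 = (½)*(⅐)*(-2 + (2*d² + (3 - d))) = (½)*(⅐)*(-2 + (3 - d + 2*d²)) = (½)*(⅐)*(1 - d + 2*d²) = 1/14 - d/14 + d²/7)
(k(36) + 1648) + 937 = ((1/14 - 1/14*36 + (⅐)*36²) + 1648) + 937 = ((1/14 - 18/7 + (⅐)*1296) + 1648) + 937 = ((1/14 - 18/7 + 1296/7) + 1648) + 937 = (2557/14 + 1648) + 937 = 25629/14 + 937 = 38747/14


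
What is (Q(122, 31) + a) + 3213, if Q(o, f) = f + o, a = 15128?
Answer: 18494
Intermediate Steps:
(Q(122, 31) + a) + 3213 = ((31 + 122) + 15128) + 3213 = (153 + 15128) + 3213 = 15281 + 3213 = 18494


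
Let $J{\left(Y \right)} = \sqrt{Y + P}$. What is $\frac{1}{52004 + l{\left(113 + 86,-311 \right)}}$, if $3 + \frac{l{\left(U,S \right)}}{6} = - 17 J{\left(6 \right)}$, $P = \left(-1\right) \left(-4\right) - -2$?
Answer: $\frac{1529}{79482922} + \frac{3 \sqrt{3}}{39741461} \approx 1.9368 \cdot 10^{-5}$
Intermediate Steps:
$P = 6$ ($P = 4 + 2 = 6$)
$J{\left(Y \right)} = \sqrt{6 + Y}$ ($J{\left(Y \right)} = \sqrt{Y + 6} = \sqrt{6 + Y}$)
$l{\left(U,S \right)} = -18 - 204 \sqrt{3}$ ($l{\left(U,S \right)} = -18 + 6 \left(- 17 \sqrt{6 + 6}\right) = -18 + 6 \left(- 17 \sqrt{12}\right) = -18 + 6 \left(- 17 \cdot 2 \sqrt{3}\right) = -18 + 6 \left(- 34 \sqrt{3}\right) = -18 - 204 \sqrt{3}$)
$\frac{1}{52004 + l{\left(113 + 86,-311 \right)}} = \frac{1}{52004 - \left(18 + 204 \sqrt{3}\right)} = \frac{1}{51986 - 204 \sqrt{3}}$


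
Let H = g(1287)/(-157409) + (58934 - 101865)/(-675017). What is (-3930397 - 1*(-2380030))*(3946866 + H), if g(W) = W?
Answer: -13268905286390998265034/2168443897 ≈ -6.1191e+12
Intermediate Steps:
H = 841282700/15179107279 (H = 1287/(-157409) + (58934 - 101865)/(-675017) = 1287*(-1/157409) - 42931*(-1/675017) = -1287/157409 + 6133/96431 = 841282700/15179107279 ≈ 0.055424)
(-3930397 - 1*(-2380030))*(3946866 + H) = (-3930397 - 1*(-2380030))*(3946866 + 841282700/15179107279) = (-3930397 + 2380030)*(59909903271120314/15179107279) = -1550367*59909903271120314/15179107279 = -13268905286390998265034/2168443897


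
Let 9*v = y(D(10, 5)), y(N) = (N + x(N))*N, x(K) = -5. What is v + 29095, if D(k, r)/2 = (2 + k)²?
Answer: 38151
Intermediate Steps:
D(k, r) = 2*(2 + k)²
y(N) = N*(-5 + N) (y(N) = (N - 5)*N = (-5 + N)*N = N*(-5 + N))
v = 9056 (v = ((2*(2 + 10)²)*(-5 + 2*(2 + 10)²))/9 = ((2*12²)*(-5 + 2*12²))/9 = ((2*144)*(-5 + 2*144))/9 = (288*(-5 + 288))/9 = (288*283)/9 = (⅑)*81504 = 9056)
v + 29095 = 9056 + 29095 = 38151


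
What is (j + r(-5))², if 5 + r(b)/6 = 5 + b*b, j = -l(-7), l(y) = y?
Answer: 24649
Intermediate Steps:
j = 7 (j = -1*(-7) = 7)
r(b) = 6*b² (r(b) = -30 + 6*(5 + b*b) = -30 + 6*(5 + b²) = -30 + (30 + 6*b²) = 6*b²)
(j + r(-5))² = (7 + 6*(-5)²)² = (7 + 6*25)² = (7 + 150)² = 157² = 24649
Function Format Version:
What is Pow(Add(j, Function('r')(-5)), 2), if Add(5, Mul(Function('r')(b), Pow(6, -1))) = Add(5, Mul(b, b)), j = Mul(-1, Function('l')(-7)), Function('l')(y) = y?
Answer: 24649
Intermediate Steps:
j = 7 (j = Mul(-1, -7) = 7)
Function('r')(b) = Mul(6, Pow(b, 2)) (Function('r')(b) = Add(-30, Mul(6, Add(5, Mul(b, b)))) = Add(-30, Mul(6, Add(5, Pow(b, 2)))) = Add(-30, Add(30, Mul(6, Pow(b, 2)))) = Mul(6, Pow(b, 2)))
Pow(Add(j, Function('r')(-5)), 2) = Pow(Add(7, Mul(6, Pow(-5, 2))), 2) = Pow(Add(7, Mul(6, 25)), 2) = Pow(Add(7, 150), 2) = Pow(157, 2) = 24649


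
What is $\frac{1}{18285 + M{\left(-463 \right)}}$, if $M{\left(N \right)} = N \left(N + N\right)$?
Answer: $\frac{1}{447023} \approx 2.237 \cdot 10^{-6}$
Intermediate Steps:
$M{\left(N \right)} = 2 N^{2}$ ($M{\left(N \right)} = N 2 N = 2 N^{2}$)
$\frac{1}{18285 + M{\left(-463 \right)}} = \frac{1}{18285 + 2 \left(-463\right)^{2}} = \frac{1}{18285 + 2 \cdot 214369} = \frac{1}{18285 + 428738} = \frac{1}{447023}$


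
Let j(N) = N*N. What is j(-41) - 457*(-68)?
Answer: 32757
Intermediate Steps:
j(N) = N**2
j(-41) - 457*(-68) = (-41)**2 - 457*(-68) = 1681 + 31076 = 32757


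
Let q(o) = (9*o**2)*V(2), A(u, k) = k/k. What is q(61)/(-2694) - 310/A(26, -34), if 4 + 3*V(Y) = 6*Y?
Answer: -154074/449 ≈ -343.15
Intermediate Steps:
A(u, k) = 1
V(Y) = -4/3 + 2*Y (V(Y) = -4/3 + (6*Y)/3 = -4/3 + 2*Y)
q(o) = 24*o**2 (q(o) = (9*o**2)*(-4/3 + 2*2) = (9*o**2)*(-4/3 + 4) = (9*o**2)*(8/3) = 24*o**2)
q(61)/(-2694) - 310/A(26, -34) = (24*61**2)/(-2694) - 310/1 = (24*3721)*(-1/2694) - 310*1 = 89304*(-1/2694) - 310 = -14884/449 - 310 = -154074/449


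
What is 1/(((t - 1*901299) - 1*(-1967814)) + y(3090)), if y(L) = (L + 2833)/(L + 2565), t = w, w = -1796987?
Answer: -5655/4130813237 ≈ -1.3690e-6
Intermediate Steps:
t = -1796987
y(L) = (2833 + L)/(2565 + L)
1/(((t - 1*901299) - 1*(-1967814)) + y(3090)) = 1/(((-1796987 - 1*901299) - 1*(-1967814)) + (2833 + 3090)/(2565 + 3090)) = 1/(((-1796987 - 901299) + 1967814) + 5923/5655) = 1/((-2698286 + 1967814) + (1/5655)*5923) = 1/(-730472 + 5923/5655) = 1/(-4130813237/5655) = -5655/4130813237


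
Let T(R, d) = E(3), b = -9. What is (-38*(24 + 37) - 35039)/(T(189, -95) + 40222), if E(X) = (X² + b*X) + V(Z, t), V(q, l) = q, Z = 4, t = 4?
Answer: -37357/40208 ≈ -0.92909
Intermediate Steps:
E(X) = 4 + X² - 9*X (E(X) = (X² - 9*X) + 4 = 4 + X² - 9*X)
T(R, d) = -14 (T(R, d) = 4 + 3² - 9*3 = 4 + 9 - 27 = -14)
(-38*(24 + 37) - 35039)/(T(189, -95) + 40222) = (-38*(24 + 37) - 35039)/(-14 + 40222) = (-38*61 - 35039)/40208 = (-2318 - 35039)*(1/40208) = -37357*1/40208 = -37357/40208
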